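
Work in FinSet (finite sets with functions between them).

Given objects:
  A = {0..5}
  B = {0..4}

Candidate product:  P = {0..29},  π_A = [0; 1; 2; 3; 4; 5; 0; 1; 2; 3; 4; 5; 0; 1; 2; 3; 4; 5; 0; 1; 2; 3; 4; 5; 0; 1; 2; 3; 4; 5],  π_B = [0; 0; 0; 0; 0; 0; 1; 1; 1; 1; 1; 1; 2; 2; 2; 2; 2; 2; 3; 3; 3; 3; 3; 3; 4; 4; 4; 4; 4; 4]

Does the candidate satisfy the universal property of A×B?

|A|·|B| = 6·5 = 30;  |P| = 30
Check the pairing map k ↦ (π_A(k), π_B(k)):
  0 ↦ (0,0)
  1 ↦ (1,0)
  2 ↦ (2,0)
  3 ↦ (3,0)
  4 ↦ (4,0)
  5 ↦ (5,0)
  6 ↦ (0,1)
  7 ↦ (1,1)
  8 ↦ (2,1)
  9 ↦ (3,1)
  10 ↦ (4,1)
  11 ↦ (5,1)
  12 ↦ (0,2)
  13 ↦ (1,2)
  14 ↦ (2,2)
  15 ↦ (3,2)
  16 ↦ (4,2)
  17 ↦ (5,2)
  18 ↦ (0,3)
  19 ↦ (1,3)
  20 ↦ (2,3)
  21 ↦ (3,3)
  22 ↦ (4,3)
  23 ↦ (5,3)
  24 ↦ (0,4)
  25 ↦ (1,4)
  26 ↦ (2,4)
  27 ↦ (3,4)
  28 ↦ (4,4)
  29 ↦ (5,4)
distinct pairs in image: 30 / 30 needed
  → bijection onto A×B; projections well-typed.

Answer: VALID PRODUCT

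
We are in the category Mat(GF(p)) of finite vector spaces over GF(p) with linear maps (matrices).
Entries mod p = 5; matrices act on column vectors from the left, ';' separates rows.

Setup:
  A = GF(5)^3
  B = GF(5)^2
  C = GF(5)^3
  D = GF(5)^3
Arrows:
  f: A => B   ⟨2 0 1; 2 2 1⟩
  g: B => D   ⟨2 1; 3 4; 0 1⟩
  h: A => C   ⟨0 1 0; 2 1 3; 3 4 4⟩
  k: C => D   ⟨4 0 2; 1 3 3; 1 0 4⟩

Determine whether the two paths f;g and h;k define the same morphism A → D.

Along f;g (path 1):
  e0=⟨1,0,0⟩ f=>⟨2,2⟩ g=>⟨1,4,2⟩
  e1=⟨0,1,0⟩ f=>⟨0,2⟩ g=>⟨2,3,2⟩
  e2=⟨0,0,1⟩ f=>⟨1,1⟩ g=>⟨3,2,1⟩
  result₁ = ⟨1 2 3; 4 3 2; 2 2 1⟩
Along h;k (path 2):
  e0=⟨1,0,0⟩ h=>⟨0,2,3⟩ k=>⟨1,0,2⟩
  e1=⟨0,1,0⟩ h=>⟨1,1,4⟩ k=>⟨2,1,2⟩
  e2=⟨0,0,1⟩ h=>⟨0,3,4⟩ k=>⟨3,1,1⟩
  result₂ = ⟨1 2 3; 0 1 1; 2 2 1⟩
Equal? distinct morphisms ✗

Answer: DOES NOT COMMUTE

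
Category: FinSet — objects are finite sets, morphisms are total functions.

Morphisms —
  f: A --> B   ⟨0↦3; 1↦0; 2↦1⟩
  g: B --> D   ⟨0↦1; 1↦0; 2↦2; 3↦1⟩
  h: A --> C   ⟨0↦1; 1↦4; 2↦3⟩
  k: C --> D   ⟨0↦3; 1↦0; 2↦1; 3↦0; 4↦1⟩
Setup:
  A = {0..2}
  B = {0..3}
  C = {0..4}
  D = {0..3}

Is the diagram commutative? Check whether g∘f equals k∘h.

Answer: DOES NOT COMMUTE

Derivation:
Path 1 = f;g:
  0 f-->3 g-->1
  1 f-->0 g-->1
  2 f-->1 g-->0
  result₁ = ⟨0↦1; 1↦1; 2↦0⟩
Path 2 = h;k:
  0 h-->1 k-->0
  1 h-->4 k-->1
  2 h-->3 k-->0
  result₂ = ⟨0↦0; 1↦1; 2↦0⟩
Equal? differ; not commutative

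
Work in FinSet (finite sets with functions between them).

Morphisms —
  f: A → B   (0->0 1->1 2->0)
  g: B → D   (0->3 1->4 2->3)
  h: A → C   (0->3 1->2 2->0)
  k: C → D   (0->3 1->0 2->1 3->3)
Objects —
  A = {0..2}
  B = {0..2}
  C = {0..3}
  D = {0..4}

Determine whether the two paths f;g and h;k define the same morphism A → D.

Path 1 = f;g:
  0 f→0 g→3
  1 f→1 g→4
  2 f→0 g→3
  result₁ = (0->3 1->4 2->3)
Path 2 = h;k:
  0 h→3 k→3
  1 h→2 k→1
  2 h→0 k→3
  result₂ = (0->3 1->1 2->3)
Equal? differ; not commutative

Answer: DOES NOT COMMUTE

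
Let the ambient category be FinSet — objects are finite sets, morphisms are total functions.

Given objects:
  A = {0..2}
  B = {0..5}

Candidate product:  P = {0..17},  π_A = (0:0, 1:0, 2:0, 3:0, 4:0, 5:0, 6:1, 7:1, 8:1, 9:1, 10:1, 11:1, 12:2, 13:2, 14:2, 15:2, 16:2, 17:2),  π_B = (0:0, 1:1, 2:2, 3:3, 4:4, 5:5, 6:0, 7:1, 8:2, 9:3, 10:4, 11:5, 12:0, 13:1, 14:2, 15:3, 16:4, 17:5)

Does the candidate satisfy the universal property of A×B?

|A|·|B| = 3·6 = 18;  |P| = 18
Check the pairing map k ↦ (π_A(k), π_B(k)):
  0 : (0,0)
  1 : (0,1)
  2 : (0,2)
  3 : (0,3)
  4 : (0,4)
  5 : (0,5)
  6 : (1,0)
  7 : (1,1)
  8 : (1,2)
  9 : (1,3)
  10 : (1,4)
  11 : (1,5)
  12 : (2,0)
  13 : (2,1)
  14 : (2,2)
  15 : (2,3)
  16 : (2,4)
  17 : (2,5)
distinct pairs in image: 18 / 18 needed
  → bijection onto A×B; projections well-typed.

Answer: VALID PRODUCT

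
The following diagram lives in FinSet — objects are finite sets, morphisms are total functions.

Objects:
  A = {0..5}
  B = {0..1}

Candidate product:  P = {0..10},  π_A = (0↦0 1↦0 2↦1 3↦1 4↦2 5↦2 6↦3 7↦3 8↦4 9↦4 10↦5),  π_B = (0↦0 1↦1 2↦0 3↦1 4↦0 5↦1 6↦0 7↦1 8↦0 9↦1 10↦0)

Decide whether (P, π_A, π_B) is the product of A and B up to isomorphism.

Answer: NOT A VALID PRODUCT — |P|=11 ≠ |A|·|B|=12

Derivation:
|A|·|B| = 6·2 = 12;  |P| = 11
  → cardinalities differ; no bijection possible.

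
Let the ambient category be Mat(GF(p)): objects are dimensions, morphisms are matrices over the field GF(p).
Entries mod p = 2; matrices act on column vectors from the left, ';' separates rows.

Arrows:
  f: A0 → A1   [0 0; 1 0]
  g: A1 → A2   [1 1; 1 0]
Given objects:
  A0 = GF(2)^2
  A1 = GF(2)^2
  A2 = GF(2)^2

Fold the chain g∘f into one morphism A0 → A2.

Answer: [1 0; 0 0]

Work:
  e0=⟨1,0⟩ f→⟨0,1⟩ g→⟨1,0⟩
  e1=⟨0,1⟩ f→⟨0,0⟩ g→⟨0,0⟩
⟦path⟧: [1 0; 0 0]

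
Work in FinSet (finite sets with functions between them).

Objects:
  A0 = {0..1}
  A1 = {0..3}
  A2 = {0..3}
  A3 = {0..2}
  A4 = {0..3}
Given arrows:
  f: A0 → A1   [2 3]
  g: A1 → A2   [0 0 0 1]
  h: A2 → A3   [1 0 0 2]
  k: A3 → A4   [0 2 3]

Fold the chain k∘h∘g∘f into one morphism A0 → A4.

  0 f→2 g→0 h→1 k→2
  1 f→3 g→1 h→0 k→0
result: [2 0]

Answer: [2 0]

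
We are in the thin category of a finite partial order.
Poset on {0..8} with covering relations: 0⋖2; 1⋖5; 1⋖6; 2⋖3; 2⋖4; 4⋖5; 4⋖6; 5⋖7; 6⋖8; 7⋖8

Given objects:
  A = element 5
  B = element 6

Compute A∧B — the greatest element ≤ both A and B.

Answer: NO MEET EXISTS

Derivation:
Lower bounds of A=5 and B=6: {0,1,2,4}
  maximal lower bounds 1 and 4 are incomparable: neither 1≤4 nor 4≤1
→ no greatest lower bound exists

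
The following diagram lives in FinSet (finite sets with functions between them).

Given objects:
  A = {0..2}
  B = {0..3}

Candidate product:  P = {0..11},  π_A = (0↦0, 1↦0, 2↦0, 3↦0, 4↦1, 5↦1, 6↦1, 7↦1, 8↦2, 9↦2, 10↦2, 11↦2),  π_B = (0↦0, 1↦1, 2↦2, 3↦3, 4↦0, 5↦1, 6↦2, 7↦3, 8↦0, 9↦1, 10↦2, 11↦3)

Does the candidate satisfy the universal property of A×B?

Answer: VALID PRODUCT

Work:
|A|·|B| = 3·4 = 12;  |P| = 12
Check the pairing map k ↦ (π_A(k), π_B(k)):
  0 ↦ (0,0)
  1 ↦ (0,1)
  2 ↦ (0,2)
  3 ↦ (0,3)
  4 ↦ (1,0)
  5 ↦ (1,1)
  6 ↦ (1,2)
  7 ↦ (1,3)
  8 ↦ (2,0)
  9 ↦ (2,1)
  10 ↦ (2,2)
  11 ↦ (2,3)
distinct pairs in image: 12 / 12 needed
  → bijection onto A×B; projections well-typed.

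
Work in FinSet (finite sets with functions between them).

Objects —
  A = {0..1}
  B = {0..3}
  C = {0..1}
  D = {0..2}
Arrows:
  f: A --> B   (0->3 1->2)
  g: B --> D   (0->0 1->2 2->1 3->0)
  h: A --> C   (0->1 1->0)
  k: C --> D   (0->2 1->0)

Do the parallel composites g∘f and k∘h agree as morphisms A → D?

Path 1 = f;g:
  0 f-->3 g-->0
  1 f-->2 g-->1
  ⟦path⟧₁ = (0->0 1->1)
Path 2 = h;k:
  0 h-->1 k-->0
  1 h-->0 k-->2
  ⟦path⟧₂ = (0->0 1->2)
Equal? NO — does not commute

Answer: DOES NOT COMMUTE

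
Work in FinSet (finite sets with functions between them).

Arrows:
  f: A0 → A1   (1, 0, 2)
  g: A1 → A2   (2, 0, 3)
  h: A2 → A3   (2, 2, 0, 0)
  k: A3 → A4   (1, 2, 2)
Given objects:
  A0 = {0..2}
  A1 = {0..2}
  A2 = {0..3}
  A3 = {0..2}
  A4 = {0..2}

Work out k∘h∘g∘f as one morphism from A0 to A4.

Answer: (2, 1, 1)

Derivation:
  0 f→1 g→0 h→2 k→2
  1 f→0 g→2 h→0 k→1
  2 f→2 g→3 h→0 k→1
⟦path⟧: (2, 1, 1)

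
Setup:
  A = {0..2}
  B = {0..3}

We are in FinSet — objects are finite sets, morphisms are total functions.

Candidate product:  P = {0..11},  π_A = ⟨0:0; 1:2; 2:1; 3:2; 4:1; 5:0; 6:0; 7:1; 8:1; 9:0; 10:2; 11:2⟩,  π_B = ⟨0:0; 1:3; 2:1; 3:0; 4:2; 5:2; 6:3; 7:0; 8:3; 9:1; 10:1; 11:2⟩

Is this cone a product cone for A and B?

|A|·|B| = 3·4 = 12;  |P| = 12
Check the pairing map k ↦ (π_A(k), π_B(k)):
  0 : (0,0)
  1 : (2,3)
  2 : (1,1)
  3 : (2,0)
  4 : (1,2)
  5 : (0,2)
  6 : (0,3)
  7 : (1,0)
  8 : (1,3)
  9 : (0,1)
  10 : (2,1)
  11 : (2,2)
distinct pairs in image: 12 / 12 needed
  → bijection onto A×B; projections well-typed.

Answer: VALID PRODUCT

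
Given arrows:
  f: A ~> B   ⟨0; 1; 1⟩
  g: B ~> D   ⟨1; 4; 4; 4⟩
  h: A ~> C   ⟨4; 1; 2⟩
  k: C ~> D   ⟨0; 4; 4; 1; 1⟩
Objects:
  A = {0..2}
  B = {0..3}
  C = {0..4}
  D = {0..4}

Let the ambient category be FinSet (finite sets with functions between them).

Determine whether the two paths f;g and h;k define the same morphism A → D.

1) trace f;g:
  0 f~>0 g~>1
  1 f~>1 g~>4
  2 f~>1 g~>4
  composite₁ = ⟨1; 4; 4⟩
2) trace h;k:
  0 h~>4 k~>1
  1 h~>1 k~>4
  2 h~>2 k~>4
  composite₂ = ⟨1; 4; 4⟩
Equal? YES — commutes

Answer: COMMUTES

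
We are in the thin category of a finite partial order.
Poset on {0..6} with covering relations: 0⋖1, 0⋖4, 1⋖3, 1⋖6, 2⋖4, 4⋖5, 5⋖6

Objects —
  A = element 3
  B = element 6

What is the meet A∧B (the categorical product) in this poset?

Answer: A∧B = 1

Derivation:
Lower bounds of A=3 and B=6: {0,1}
  0 ≤ 1
  1 ≤ 1
glb = 1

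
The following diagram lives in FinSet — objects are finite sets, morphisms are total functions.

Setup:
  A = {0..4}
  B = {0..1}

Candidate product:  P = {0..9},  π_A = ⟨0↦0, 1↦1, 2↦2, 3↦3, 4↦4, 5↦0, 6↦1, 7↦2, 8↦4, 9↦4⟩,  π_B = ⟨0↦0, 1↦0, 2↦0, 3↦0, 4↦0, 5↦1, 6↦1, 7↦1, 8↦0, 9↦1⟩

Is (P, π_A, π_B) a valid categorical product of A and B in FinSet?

Answer: NOT A VALID PRODUCT — duplicate pair at indices 4,8

Work:
|A|·|B| = 5·2 = 10;  |P| = 10
Check the pairing map k ↦ (π_A(k), π_B(k)):
  0 ↦ (0,0)
  1 ↦ (1,0)
  2 ↦ (2,0)
  3 ↦ (3,0)
  4 ↦ (4,0)
  5 ↦ (0,1)
  6 ↦ (1,1)
  7 ↦ (2,1)
  8 ↦ (4,0)  ✗ repeats pair of k=4
  9 ↦ (4,1)
distinct pairs in image: 9 / 10 needed
  → (4,0) hit at k=4 and k=8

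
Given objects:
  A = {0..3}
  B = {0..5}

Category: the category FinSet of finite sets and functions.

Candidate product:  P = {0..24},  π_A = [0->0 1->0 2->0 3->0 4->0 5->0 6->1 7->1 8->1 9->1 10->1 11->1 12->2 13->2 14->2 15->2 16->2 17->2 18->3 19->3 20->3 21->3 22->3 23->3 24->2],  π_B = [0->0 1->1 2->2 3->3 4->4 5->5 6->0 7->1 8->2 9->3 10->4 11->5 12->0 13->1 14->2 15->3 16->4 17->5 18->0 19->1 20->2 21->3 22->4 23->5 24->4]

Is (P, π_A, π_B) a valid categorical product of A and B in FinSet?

Answer: NOT A VALID PRODUCT — |P|=25 ≠ |A|·|B|=24

Work:
|A|·|B| = 4·6 = 24;  |P| = 25
  → cardinalities differ; no bijection possible.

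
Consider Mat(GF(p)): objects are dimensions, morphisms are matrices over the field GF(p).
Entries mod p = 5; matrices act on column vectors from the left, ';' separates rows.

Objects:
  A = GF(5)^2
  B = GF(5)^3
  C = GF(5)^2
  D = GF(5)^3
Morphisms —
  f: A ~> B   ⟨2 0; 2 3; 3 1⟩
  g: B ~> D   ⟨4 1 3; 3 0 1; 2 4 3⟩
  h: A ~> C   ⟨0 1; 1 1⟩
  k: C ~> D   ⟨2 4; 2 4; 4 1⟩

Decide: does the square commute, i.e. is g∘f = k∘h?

Answer: COMMUTES

Work:
1) trace f;g:
  e0=[1,0] f~>[2,2,3] g~>[4,4,1]
  e1=[0,1] f~>[0,3,1] g~>[1,1,0]
  result₁ = ⟨4 1; 4 1; 1 0⟩
2) trace h;k:
  e0=[1,0] h~>[0,1] k~>[4,4,1]
  e1=[0,1] h~>[1,1] k~>[1,1,0]
  result₂ = ⟨4 1; 4 1; 1 0⟩
Equal? equal; square commutes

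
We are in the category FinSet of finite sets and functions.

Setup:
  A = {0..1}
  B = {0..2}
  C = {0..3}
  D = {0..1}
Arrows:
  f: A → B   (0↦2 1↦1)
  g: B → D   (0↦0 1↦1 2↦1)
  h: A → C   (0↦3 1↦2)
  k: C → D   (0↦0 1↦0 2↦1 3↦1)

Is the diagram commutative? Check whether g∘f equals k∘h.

Answer: COMMUTES

Derivation:
1) trace f;g:
  0 f→2 g→1
  1 f→1 g→1
  result₁ = (0↦1 1↦1)
2) trace h;k:
  0 h→3 k→1
  1 h→2 k→1
  result₂ = (0↦1 1↦1)
Equal? equal; square commutes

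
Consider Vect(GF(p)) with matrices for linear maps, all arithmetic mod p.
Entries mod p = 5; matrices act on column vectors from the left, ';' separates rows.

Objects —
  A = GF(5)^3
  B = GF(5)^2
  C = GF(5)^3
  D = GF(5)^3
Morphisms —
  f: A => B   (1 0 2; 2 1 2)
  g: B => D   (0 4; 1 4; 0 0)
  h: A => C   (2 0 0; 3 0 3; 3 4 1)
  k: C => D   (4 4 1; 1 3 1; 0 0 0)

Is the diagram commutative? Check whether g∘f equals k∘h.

Answer: COMMUTES

Derivation:
1) trace f;g:
  e0=[1,0,0] f=>[1,2] g=>[3,4,0]
  e1=[0,1,0] f=>[0,1] g=>[4,4,0]
  e2=[0,0,1] f=>[2,2] g=>[3,0,0]
  ⟦path⟧₁ = (3 4 3; 4 4 0; 0 0 0)
2) trace h;k:
  e0=[1,0,0] h=>[2,3,3] k=>[3,4,0]
  e1=[0,1,0] h=>[0,0,4] k=>[4,4,0]
  e2=[0,0,1] h=>[0,3,1] k=>[3,0,0]
  ⟦path⟧₂ = (3 4 3; 4 4 0; 0 0 0)
Equal? same morphism ✓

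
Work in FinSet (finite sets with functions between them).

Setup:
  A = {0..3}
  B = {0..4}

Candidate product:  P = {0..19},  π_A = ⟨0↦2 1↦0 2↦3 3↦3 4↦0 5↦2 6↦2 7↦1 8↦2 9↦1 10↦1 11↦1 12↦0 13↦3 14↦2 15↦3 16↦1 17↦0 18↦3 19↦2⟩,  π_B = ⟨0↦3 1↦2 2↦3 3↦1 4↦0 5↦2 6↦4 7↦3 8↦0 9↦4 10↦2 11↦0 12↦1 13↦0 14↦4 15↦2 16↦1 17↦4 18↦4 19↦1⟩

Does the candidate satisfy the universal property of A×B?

|A|·|B| = 4·5 = 20;  |P| = 20
Check the pairing map k ↦ (π_A(k), π_B(k)):
  0 ↦ (2,3)
  1 ↦ (0,2)
  2 ↦ (3,3)
  3 ↦ (3,1)
  4 ↦ (0,0)
  5 ↦ (2,2)
  6 ↦ (2,4)
  7 ↦ (1,3)
  8 ↦ (2,0)
  9 ↦ (1,4)
  10 ↦ (1,2)
  11 ↦ (1,0)
  12 ↦ (0,1)
  13 ↦ (3,0)
  14 ↦ (2,4)  ✗ repeats pair of k=6
  15 ↦ (3,2)
  16 ↦ (1,1)
  17 ↦ (0,4)
  18 ↦ (3,4)
  19 ↦ (2,1)
distinct pairs in image: 19 / 20 needed
  → (2,4) hit at k=6 and k=14

Answer: NOT A VALID PRODUCT — duplicate pair at indices 14,6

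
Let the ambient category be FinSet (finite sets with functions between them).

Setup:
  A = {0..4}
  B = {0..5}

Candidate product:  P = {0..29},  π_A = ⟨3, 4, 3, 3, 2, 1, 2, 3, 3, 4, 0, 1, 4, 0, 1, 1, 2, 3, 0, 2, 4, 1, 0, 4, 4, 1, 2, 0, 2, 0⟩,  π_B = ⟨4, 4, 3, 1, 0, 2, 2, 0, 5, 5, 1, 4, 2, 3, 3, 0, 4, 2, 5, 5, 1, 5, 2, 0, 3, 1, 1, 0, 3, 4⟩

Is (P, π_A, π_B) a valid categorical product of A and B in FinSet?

Answer: VALID PRODUCT

Trace:
|A|·|B| = 5·6 = 30;  |P| = 30
Check the pairing map k ↦ (π_A(k), π_B(k)):
  0 ↦ (3,4)
  1 ↦ (4,4)
  2 ↦ (3,3)
  3 ↦ (3,1)
  4 ↦ (2,0)
  5 ↦ (1,2)
  6 ↦ (2,2)
  7 ↦ (3,0)
  8 ↦ (3,5)
  9 ↦ (4,5)
  10 ↦ (0,1)
  11 ↦ (1,4)
  12 ↦ (4,2)
  13 ↦ (0,3)
  14 ↦ (1,3)
  15 ↦ (1,0)
  16 ↦ (2,4)
  17 ↦ (3,2)
  18 ↦ (0,5)
  19 ↦ (2,5)
  20 ↦ (4,1)
  21 ↦ (1,5)
  22 ↦ (0,2)
  23 ↦ (4,0)
  24 ↦ (4,3)
  25 ↦ (1,1)
  26 ↦ (2,1)
  27 ↦ (0,0)
  28 ↦ (2,3)
  29 ↦ (0,4)
distinct pairs in image: 30 / 30 needed
  → bijection onto A×B; projections well-typed.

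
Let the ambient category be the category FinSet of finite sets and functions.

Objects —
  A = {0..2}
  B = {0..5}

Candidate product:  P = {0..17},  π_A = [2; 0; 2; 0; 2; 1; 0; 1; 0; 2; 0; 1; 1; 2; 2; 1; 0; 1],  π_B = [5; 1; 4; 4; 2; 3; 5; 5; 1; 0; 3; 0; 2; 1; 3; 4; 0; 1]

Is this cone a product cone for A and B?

Answer: NOT A VALID PRODUCT — duplicate pair at indices 1,8

Work:
|A|·|B| = 3·6 = 18;  |P| = 18
Check the pairing map k ↦ (π_A(k), π_B(k)):
  0 -> (2,5)
  1 -> (0,1)
  2 -> (2,4)
  3 -> (0,4)
  4 -> (2,2)
  5 -> (1,3)
  6 -> (0,5)
  7 -> (1,5)
  8 -> (0,1)  ✗ repeats pair of k=1
  9 -> (2,0)
  10 -> (0,3)
  11 -> (1,0)
  12 -> (1,2)
  13 -> (2,1)
  14 -> (2,3)
  15 -> (1,4)
  16 -> (0,0)
  17 -> (1,1)
distinct pairs in image: 17 / 18 needed
  → (0,1) hit at k=1 and k=8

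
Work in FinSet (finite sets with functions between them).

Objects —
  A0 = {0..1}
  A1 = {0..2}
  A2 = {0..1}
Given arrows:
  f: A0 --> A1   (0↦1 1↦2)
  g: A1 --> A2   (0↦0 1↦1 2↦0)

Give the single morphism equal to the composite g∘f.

Answer: (0↦1 1↦0)

Derivation:
  0 f-->1 g-->1
  1 f-->2 g-->0
⟦path⟧: (0↦1 1↦0)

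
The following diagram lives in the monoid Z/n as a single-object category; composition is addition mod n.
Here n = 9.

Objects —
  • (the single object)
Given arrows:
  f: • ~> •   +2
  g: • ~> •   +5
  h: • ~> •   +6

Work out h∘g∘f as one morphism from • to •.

  0 +2≡2 +5≡7 +6≡4  (mod 9)
composite: +4

Answer: +4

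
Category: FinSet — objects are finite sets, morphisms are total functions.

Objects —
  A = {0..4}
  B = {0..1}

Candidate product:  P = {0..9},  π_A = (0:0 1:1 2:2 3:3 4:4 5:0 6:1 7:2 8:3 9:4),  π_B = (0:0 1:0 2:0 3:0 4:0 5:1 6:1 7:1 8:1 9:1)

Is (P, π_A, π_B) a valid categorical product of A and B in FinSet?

Answer: VALID PRODUCT

Work:
|A|·|B| = 5·2 = 10;  |P| = 10
Check the pairing map k ↦ (π_A(k), π_B(k)):
  0 : (0,0)
  1 : (1,0)
  2 : (2,0)
  3 : (3,0)
  4 : (4,0)
  5 : (0,1)
  6 : (1,1)
  7 : (2,1)
  8 : (3,1)
  9 : (4,1)
distinct pairs in image: 10 / 10 needed
  → bijection onto A×B; projections well-typed.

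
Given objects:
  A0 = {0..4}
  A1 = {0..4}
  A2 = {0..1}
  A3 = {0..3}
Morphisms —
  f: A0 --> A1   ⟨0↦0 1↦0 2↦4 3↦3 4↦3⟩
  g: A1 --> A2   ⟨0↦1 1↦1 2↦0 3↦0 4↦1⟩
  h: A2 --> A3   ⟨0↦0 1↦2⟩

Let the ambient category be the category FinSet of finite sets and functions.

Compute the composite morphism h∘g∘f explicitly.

Answer: ⟨0↦2 1↦2 2↦2 3↦0 4↦0⟩

Work:
  0 f-->0 g-->1 h-->2
  1 f-->0 g-->1 h-->2
  2 f-->4 g-->1 h-->2
  3 f-->3 g-->0 h-->0
  4 f-->3 g-->0 h-->0
result: ⟨0↦2 1↦2 2↦2 3↦0 4↦0⟩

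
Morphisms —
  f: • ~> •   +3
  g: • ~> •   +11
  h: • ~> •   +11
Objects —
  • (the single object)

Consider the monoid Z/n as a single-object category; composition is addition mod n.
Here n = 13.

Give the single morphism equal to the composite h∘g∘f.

  0 +3≡3 +11≡1 +11≡12  (mod 13)
composite: +12

Answer: +12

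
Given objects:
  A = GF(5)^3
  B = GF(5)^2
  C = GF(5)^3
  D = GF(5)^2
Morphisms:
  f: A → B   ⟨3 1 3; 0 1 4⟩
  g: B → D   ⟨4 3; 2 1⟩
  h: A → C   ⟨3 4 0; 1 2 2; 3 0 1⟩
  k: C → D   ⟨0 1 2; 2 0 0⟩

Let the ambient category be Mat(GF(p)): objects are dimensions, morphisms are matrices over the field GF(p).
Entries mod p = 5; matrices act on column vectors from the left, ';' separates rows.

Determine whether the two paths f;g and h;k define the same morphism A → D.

1) trace f;g:
  e0=⟨1,0,0⟩ f→⟨3,0⟩ g→⟨2,1⟩
  e1=⟨0,1,0⟩ f→⟨1,1⟩ g→⟨2,3⟩
  e2=⟨0,0,1⟩ f→⟨3,4⟩ g→⟨4,0⟩
  ⟦path⟧₁ = ⟨2 2 4; 1 3 0⟩
2) trace h;k:
  e0=⟨1,0,0⟩ h→⟨3,1,3⟩ k→⟨2,1⟩
  e1=⟨0,1,0⟩ h→⟨4,2,0⟩ k→⟨2,3⟩
  e2=⟨0,0,1⟩ h→⟨0,2,1⟩ k→⟨4,0⟩
  ⟦path⟧₂ = ⟨2 2 4; 1 3 0⟩
Equal? equal; square commutes

Answer: COMMUTES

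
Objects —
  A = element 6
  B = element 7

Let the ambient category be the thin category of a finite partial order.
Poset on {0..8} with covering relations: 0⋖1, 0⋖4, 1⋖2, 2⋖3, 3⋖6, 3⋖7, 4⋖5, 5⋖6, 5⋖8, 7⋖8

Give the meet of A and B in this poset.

Answer: A∧B = 3

Derivation:
Common predecessors of 6,7: {0,1,2,3}
  0 <= 3
  1 <= 3
  2 <= 3
  3 <= 3
glb = 3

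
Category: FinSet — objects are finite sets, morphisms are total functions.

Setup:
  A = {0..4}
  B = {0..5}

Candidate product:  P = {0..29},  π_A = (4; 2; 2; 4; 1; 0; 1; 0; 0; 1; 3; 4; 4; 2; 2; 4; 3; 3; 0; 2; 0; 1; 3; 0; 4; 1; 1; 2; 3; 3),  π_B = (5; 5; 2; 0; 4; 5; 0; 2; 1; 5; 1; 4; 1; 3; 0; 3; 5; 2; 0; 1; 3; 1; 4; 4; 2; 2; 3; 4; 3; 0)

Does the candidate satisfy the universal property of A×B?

|A|·|B| = 5·6 = 30;  |P| = 30
Check the pairing map k ↦ (π_A(k), π_B(k)):
  0 : (4,5)
  1 : (2,5)
  2 : (2,2)
  3 : (4,0)
  4 : (1,4)
  5 : (0,5)
  6 : (1,0)
  7 : (0,2)
  8 : (0,1)
  9 : (1,5)
  10 : (3,1)
  11 : (4,4)
  12 : (4,1)
  13 : (2,3)
  14 : (2,0)
  15 : (4,3)
  16 : (3,5)
  17 : (3,2)
  18 : (0,0)
  19 : (2,1)
  20 : (0,3)
  21 : (1,1)
  22 : (3,4)
  23 : (0,4)
  24 : (4,2)
  25 : (1,2)
  26 : (1,3)
  27 : (2,4)
  28 : (3,3)
  29 : (3,0)
distinct pairs in image: 30 / 30 needed
  → bijection onto A×B; projections well-typed.

Answer: VALID PRODUCT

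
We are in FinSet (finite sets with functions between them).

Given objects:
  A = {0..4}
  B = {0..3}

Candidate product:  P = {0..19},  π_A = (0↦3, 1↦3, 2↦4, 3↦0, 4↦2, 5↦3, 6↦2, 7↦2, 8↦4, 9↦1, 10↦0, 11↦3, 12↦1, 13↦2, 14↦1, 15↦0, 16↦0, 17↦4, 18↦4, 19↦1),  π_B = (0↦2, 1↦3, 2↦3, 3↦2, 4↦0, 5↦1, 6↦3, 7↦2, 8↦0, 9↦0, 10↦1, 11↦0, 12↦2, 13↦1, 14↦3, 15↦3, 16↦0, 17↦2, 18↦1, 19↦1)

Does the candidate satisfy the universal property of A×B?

Answer: VALID PRODUCT

Derivation:
|A|·|B| = 5·4 = 20;  |P| = 20
Check the pairing map k ↦ (π_A(k), π_B(k)):
  0 ↦ (3,2)
  1 ↦ (3,3)
  2 ↦ (4,3)
  3 ↦ (0,2)
  4 ↦ (2,0)
  5 ↦ (3,1)
  6 ↦ (2,3)
  7 ↦ (2,2)
  8 ↦ (4,0)
  9 ↦ (1,0)
  10 ↦ (0,1)
  11 ↦ (3,0)
  12 ↦ (1,2)
  13 ↦ (2,1)
  14 ↦ (1,3)
  15 ↦ (0,3)
  16 ↦ (0,0)
  17 ↦ (4,2)
  18 ↦ (4,1)
  19 ↦ (1,1)
distinct pairs in image: 20 / 20 needed
  → bijection onto A×B; projections well-typed.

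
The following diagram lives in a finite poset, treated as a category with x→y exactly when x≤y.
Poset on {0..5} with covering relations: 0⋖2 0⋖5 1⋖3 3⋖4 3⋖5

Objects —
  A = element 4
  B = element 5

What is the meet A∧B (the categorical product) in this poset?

Answer: A∧B = 3

Derivation:
{x : x⊑A ∧ x⊑B} = {1,3}  (A=4, B=5)
  1 ⊑ 3
  3 ⊑ 3
glb = 3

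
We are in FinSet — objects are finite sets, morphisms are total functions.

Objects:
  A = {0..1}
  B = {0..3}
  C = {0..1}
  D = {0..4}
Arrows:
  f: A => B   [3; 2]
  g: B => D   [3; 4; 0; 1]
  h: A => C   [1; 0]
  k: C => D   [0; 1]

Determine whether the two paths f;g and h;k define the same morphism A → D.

Answer: COMMUTES

Trace:
1) trace f;g:
  0 f=>3 g=>1
  1 f=>2 g=>0
  ⟦path⟧₁ = [1; 0]
2) trace h;k:
  0 h=>1 k=>1
  1 h=>0 k=>0
  ⟦path⟧₂ = [1; 0]
Equal? same morphism ✓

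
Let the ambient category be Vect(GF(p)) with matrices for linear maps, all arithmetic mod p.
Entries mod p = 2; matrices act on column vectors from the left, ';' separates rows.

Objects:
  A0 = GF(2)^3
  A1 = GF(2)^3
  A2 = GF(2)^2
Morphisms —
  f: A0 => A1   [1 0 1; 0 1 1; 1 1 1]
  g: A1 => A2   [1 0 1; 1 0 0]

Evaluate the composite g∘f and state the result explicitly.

Answer: [0 1 0; 1 0 1]

Trace:
  e0=(1,0,0) f=>(1,0,1) g=>(0,1)
  e1=(0,1,0) f=>(0,1,1) g=>(1,0)
  e2=(0,0,1) f=>(1,1,1) g=>(0,1)
⟦path⟧: [0 1 0; 1 0 1]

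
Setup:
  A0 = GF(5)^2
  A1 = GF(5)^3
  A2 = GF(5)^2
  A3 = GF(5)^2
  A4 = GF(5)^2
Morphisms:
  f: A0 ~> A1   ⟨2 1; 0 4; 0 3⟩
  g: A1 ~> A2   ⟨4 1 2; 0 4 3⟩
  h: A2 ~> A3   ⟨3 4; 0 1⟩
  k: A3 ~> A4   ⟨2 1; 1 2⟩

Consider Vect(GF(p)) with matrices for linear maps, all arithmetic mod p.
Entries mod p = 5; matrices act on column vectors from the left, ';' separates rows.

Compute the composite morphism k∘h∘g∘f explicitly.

  e0=(1,0) f~>(2,0,0) g~>(3,0) h~>(4,0) k~>(3,4)
  e1=(0,1) f~>(1,4,3) g~>(4,0) h~>(2,0) k~>(4,2)
result: ⟨3 4; 4 2⟩

Answer: ⟨3 4; 4 2⟩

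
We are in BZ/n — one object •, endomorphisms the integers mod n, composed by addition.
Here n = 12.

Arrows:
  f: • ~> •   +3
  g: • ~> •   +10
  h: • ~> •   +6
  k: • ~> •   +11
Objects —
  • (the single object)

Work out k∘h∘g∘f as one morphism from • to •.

  0 +3≡3 +10≡1 +6≡7 +11≡6  (mod 12)
result: +6

Answer: +6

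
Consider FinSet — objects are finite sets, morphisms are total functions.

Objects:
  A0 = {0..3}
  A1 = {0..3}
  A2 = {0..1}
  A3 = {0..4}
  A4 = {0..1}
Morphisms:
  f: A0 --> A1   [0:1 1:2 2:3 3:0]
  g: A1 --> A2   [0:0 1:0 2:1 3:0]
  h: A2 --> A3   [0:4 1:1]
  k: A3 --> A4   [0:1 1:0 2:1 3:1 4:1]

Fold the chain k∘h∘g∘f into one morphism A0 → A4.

  0 f-->1 g-->0 h-->4 k-->1
  1 f-->2 g-->1 h-->1 k-->0
  2 f-->3 g-->0 h-->4 k-->1
  3 f-->0 g-->0 h-->4 k-->1
composite: [0:1 1:0 2:1 3:1]

Answer: [0:1 1:0 2:1 3:1]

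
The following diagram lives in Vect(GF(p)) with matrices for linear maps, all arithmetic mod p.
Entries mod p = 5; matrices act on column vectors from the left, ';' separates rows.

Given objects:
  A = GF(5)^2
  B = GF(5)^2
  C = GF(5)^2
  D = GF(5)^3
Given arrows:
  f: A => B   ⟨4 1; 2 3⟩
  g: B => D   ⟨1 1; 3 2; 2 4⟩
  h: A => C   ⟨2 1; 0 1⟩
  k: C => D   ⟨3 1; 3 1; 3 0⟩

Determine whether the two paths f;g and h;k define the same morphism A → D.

Answer: DOES NOT COMMUTE

Derivation:
Along f;g (path 1):
  e0=[1,0] f=>[4,2] g=>[1,1,1]
  e1=[0,1] f=>[1,3] g=>[4,4,4]
  ⟦path⟧₁ = ⟨1 4; 1 4; 1 4⟩
Along h;k (path 2):
  e0=[1,0] h=>[2,0] k=>[1,1,1]
  e1=[0,1] h=>[1,1] k=>[4,4,3]
  ⟦path⟧₂ = ⟨1 4; 1 4; 1 3⟩
Equal? differ; not commutative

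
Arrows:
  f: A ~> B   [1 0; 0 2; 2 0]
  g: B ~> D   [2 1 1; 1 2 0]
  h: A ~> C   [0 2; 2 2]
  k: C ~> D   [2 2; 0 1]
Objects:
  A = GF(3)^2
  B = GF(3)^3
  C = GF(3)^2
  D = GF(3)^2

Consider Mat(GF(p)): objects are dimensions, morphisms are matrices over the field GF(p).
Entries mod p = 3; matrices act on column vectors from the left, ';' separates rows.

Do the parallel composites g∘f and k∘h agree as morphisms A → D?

Path 1 = f;g:
  e0=⟨1,0⟩ f~>⟨1,0,2⟩ g~>⟨1,1⟩
  e1=⟨0,1⟩ f~>⟨0,2,0⟩ g~>⟨2,1⟩
  composite₁ = [1 2; 1 1]
Path 2 = h;k:
  e0=⟨1,0⟩ h~>⟨0,2⟩ k~>⟨1,2⟩
  e1=⟨0,1⟩ h~>⟨2,2⟩ k~>⟨2,2⟩
  composite₂ = [1 2; 2 2]
Equal? differ; not commutative

Answer: DOES NOT COMMUTE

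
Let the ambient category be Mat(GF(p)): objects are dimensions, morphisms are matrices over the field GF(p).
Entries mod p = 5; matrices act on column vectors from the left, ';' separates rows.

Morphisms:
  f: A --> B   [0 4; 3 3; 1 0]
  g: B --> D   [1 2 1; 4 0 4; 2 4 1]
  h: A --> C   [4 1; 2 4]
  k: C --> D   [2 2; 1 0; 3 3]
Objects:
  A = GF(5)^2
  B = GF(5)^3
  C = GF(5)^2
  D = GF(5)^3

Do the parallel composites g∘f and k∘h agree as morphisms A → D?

Along f;g (path 1):
  e0=[1,0] f-->[0,3,1] g-->[2,4,3]
  e1=[0,1] f-->[4,3,0] g-->[0,1,0]
  result₁ = [2 0; 4 1; 3 0]
Along h;k (path 2):
  e0=[1,0] h-->[4,2] k-->[2,4,3]
  e1=[0,1] h-->[1,4] k-->[0,1,0]
  result₂ = [2 0; 4 1; 3 0]
Equal? YES — commutes

Answer: COMMUTES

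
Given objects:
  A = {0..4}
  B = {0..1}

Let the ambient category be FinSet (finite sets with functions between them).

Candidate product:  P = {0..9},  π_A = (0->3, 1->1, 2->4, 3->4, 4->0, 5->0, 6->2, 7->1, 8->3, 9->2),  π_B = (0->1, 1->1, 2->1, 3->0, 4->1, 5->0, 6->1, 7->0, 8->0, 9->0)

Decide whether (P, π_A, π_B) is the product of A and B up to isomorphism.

|A|·|B| = 5·2 = 10;  |P| = 10
Check the pairing map k ↦ (π_A(k), π_B(k)):
  0 -> (3,1)
  1 -> (1,1)
  2 -> (4,1)
  3 -> (4,0)
  4 -> (0,1)
  5 -> (0,0)
  6 -> (2,1)
  7 -> (1,0)
  8 -> (3,0)
  9 -> (2,0)
distinct pairs in image: 10 / 10 needed
  → bijection onto A×B; projections well-typed.

Answer: VALID PRODUCT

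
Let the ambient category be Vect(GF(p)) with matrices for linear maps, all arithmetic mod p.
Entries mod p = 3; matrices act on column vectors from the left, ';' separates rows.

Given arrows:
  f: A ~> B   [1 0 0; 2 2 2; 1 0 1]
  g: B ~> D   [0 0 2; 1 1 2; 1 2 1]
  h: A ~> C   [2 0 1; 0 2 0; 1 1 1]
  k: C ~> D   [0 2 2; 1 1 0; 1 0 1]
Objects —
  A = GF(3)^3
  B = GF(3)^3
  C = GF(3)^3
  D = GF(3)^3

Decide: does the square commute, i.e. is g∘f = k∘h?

Answer: COMMUTES

Trace:
Along f;g (path 1):
  e0=[1,0,0] f~>[1,2,1] g~>[2,2,0]
  e1=[0,1,0] f~>[0,2,0] g~>[0,2,1]
  e2=[0,0,1] f~>[0,2,1] g~>[2,1,2]
  result₁ = [2 0 2; 2 2 1; 0 1 2]
Along h;k (path 2):
  e0=[1,0,0] h~>[2,0,1] k~>[2,2,0]
  e1=[0,1,0] h~>[0,2,1] k~>[0,2,1]
  e2=[0,0,1] h~>[1,0,1] k~>[2,1,2]
  result₂ = [2 0 2; 2 2 1; 0 1 2]
Equal? equal; square commutes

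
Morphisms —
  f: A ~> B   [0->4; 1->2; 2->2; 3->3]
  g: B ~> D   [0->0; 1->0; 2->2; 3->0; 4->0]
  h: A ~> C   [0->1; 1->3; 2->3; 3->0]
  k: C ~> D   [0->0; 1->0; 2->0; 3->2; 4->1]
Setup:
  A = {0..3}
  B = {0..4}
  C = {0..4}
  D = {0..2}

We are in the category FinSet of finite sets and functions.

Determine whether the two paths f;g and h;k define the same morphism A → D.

Answer: COMMUTES

Work:
Along f;g (path 1):
  0 f~>4 g~>0
  1 f~>2 g~>2
  2 f~>2 g~>2
  3 f~>3 g~>0
  composite₁ = [0->0; 1->2; 2->2; 3->0]
Along h;k (path 2):
  0 h~>1 k~>0
  1 h~>3 k~>2
  2 h~>3 k~>2
  3 h~>0 k~>0
  composite₂ = [0->0; 1->2; 2->2; 3->0]
Equal? YES — commutes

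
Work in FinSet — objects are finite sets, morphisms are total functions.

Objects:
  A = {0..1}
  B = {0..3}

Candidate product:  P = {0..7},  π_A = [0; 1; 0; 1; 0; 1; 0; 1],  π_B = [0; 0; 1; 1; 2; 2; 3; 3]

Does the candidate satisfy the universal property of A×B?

|A|·|B| = 2·4 = 8;  |P| = 8
Check the pairing map k ↦ (π_A(k), π_B(k)):
  0 : (0,0)
  1 : (1,0)
  2 : (0,1)
  3 : (1,1)
  4 : (0,2)
  5 : (1,2)
  6 : (0,3)
  7 : (1,3)
distinct pairs in image: 8 / 8 needed
  → bijection onto A×B; projections well-typed.

Answer: VALID PRODUCT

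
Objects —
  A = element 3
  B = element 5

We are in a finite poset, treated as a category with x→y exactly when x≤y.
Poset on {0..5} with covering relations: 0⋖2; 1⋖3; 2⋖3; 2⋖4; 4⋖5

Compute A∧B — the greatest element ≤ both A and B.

Lower bounds of A=3 and B=5: {0,2}
  0 ≤ 2
  2 ≤ 2
glb = 2

Answer: A∧B = 2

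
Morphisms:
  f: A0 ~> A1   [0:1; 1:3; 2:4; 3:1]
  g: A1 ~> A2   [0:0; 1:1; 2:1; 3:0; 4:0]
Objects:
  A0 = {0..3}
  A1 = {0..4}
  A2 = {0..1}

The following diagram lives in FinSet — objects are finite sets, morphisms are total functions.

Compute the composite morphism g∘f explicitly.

Answer: [0:1; 1:0; 2:0; 3:1]

Trace:
  0 f~>1 g~>1
  1 f~>3 g~>0
  2 f~>4 g~>0
  3 f~>1 g~>1
composite: [0:1; 1:0; 2:0; 3:1]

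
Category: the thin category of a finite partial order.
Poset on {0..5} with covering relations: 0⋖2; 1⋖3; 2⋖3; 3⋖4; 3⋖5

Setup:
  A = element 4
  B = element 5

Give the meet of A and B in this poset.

Common predecessors of 4,5: {0,1,2,3}
  0 <= 3
  1 <= 3
  2 <= 3
  3 <= 3
glb = 3

Answer: A∧B = 3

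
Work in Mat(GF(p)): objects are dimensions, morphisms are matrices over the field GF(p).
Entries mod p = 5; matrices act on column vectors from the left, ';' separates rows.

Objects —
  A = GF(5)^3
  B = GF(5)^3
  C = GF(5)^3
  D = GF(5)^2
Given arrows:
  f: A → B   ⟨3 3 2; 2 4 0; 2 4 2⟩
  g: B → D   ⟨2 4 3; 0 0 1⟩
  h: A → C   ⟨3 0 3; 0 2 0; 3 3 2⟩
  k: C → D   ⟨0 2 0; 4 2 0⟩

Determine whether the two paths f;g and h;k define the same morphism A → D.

Answer: COMMUTES

Derivation:
Path 1 = f;g:
  e0=[1,0,0] f→[3,2,2] g→[0,2]
  e1=[0,1,0] f→[3,4,4] g→[4,4]
  e2=[0,0,1] f→[2,0,2] g→[0,2]
  result₁ = ⟨0 4 0; 2 4 2⟩
Path 2 = h;k:
  e0=[1,0,0] h→[3,0,3] k→[0,2]
  e1=[0,1,0] h→[0,2,3] k→[4,4]
  e2=[0,0,1] h→[3,0,2] k→[0,2]
  result₂ = ⟨0 4 0; 2 4 2⟩
Equal? equal; square commutes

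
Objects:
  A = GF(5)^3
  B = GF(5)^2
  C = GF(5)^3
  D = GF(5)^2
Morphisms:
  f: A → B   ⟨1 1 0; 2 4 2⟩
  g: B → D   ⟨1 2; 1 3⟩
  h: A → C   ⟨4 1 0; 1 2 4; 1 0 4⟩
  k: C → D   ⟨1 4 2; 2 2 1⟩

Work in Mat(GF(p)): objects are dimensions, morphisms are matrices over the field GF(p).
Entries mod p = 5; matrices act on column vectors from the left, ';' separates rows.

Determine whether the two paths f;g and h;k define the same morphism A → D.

1) trace f;g:
  e0=[1,0,0] f→[1,2] g→[0,2]
  e1=[0,1,0] f→[1,4] g→[4,3]
  e2=[0,0,1] f→[0,2] g→[4,1]
  composite₁ = ⟨0 4 4; 2 3 1⟩
2) trace h;k:
  e0=[1,0,0] h→[4,1,1] k→[0,1]
  e1=[0,1,0] h→[1,2,0] k→[4,1]
  e2=[0,0,1] h→[0,4,4] k→[4,2]
  composite₂ = ⟨0 4 4; 1 1 2⟩
Equal? distinct morphisms ✗

Answer: DOES NOT COMMUTE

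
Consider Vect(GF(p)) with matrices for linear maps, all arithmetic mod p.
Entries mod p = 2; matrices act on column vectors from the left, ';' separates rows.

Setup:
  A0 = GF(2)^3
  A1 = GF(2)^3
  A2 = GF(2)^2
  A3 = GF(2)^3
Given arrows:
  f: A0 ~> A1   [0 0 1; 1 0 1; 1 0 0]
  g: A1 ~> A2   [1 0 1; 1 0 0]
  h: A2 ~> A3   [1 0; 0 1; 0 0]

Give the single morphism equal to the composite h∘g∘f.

Answer: [1 0 1; 0 0 1; 0 0 0]

Derivation:
  e0=(1,0,0) f~>(0,1,1) g~>(1,0) h~>(1,0,0)
  e1=(0,1,0) f~>(0,0,0) g~>(0,0) h~>(0,0,0)
  e2=(0,0,1) f~>(1,1,0) g~>(1,1) h~>(1,1,0)
composite: [1 0 1; 0 0 1; 0 0 0]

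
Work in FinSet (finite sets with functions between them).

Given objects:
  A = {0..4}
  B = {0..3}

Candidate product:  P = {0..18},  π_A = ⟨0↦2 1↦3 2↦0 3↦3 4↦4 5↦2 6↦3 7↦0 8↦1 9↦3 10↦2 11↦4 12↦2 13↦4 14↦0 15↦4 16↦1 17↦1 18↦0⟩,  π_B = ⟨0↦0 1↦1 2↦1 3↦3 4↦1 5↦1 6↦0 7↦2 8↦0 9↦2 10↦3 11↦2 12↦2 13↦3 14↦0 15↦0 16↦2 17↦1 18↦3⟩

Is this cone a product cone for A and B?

|A|·|B| = 5·4 = 20;  |P| = 19
  → cardinalities differ; no bijection possible.

Answer: NOT A VALID PRODUCT — |P|=19 ≠ |A|·|B|=20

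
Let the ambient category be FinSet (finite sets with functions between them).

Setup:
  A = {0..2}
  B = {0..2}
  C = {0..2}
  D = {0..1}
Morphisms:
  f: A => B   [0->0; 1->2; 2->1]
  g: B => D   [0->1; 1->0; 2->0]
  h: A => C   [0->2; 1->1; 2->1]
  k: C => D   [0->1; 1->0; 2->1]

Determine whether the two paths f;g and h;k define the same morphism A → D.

Answer: COMMUTES

Derivation:
1) trace f;g:
  0 f=>0 g=>1
  1 f=>2 g=>0
  2 f=>1 g=>0
  composite₁ = [0->1; 1->0; 2->0]
2) trace h;k:
  0 h=>2 k=>1
  1 h=>1 k=>0
  2 h=>1 k=>0
  composite₂ = [0->1; 1->0; 2->0]
Equal? equal; square commutes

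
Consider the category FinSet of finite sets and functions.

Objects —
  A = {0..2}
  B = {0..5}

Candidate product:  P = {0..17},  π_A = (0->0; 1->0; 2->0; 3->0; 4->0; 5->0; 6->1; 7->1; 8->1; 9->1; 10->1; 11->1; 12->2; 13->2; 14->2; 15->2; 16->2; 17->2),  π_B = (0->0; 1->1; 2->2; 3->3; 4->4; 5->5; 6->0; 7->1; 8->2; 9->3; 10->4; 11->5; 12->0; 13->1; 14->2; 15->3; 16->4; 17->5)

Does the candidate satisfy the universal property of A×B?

Answer: VALID PRODUCT

Work:
|A|·|B| = 3·6 = 18;  |P| = 18
Check the pairing map k ↦ (π_A(k), π_B(k)):
  0 -> (0,0)
  1 -> (0,1)
  2 -> (0,2)
  3 -> (0,3)
  4 -> (0,4)
  5 -> (0,5)
  6 -> (1,0)
  7 -> (1,1)
  8 -> (1,2)
  9 -> (1,3)
  10 -> (1,4)
  11 -> (1,5)
  12 -> (2,0)
  13 -> (2,1)
  14 -> (2,2)
  15 -> (2,3)
  16 -> (2,4)
  17 -> (2,5)
distinct pairs in image: 18 / 18 needed
  → bijection onto A×B; projections well-typed.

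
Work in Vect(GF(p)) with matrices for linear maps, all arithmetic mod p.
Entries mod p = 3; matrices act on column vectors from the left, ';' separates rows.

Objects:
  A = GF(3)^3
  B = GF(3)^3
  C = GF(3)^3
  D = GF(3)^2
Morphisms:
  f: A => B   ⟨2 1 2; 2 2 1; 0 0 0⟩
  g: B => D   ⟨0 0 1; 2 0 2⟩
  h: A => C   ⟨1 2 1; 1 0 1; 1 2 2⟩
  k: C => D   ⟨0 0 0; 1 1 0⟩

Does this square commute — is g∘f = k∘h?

1) trace f;g:
  e0=[1,0,0] f=>[2,2,0] g=>[0,1]
  e1=[0,1,0] f=>[1,2,0] g=>[0,2]
  e2=[0,0,1] f=>[2,1,0] g=>[0,1]
  result₁ = ⟨0 0 0; 1 2 1⟩
2) trace h;k:
  e0=[1,0,0] h=>[1,1,1] k=>[0,2]
  e1=[0,1,0] h=>[2,0,2] k=>[0,2]
  e2=[0,0,1] h=>[1,1,2] k=>[0,2]
  result₂ = ⟨0 0 0; 2 2 2⟩
Equal? distinct morphisms ✗

Answer: DOES NOT COMMUTE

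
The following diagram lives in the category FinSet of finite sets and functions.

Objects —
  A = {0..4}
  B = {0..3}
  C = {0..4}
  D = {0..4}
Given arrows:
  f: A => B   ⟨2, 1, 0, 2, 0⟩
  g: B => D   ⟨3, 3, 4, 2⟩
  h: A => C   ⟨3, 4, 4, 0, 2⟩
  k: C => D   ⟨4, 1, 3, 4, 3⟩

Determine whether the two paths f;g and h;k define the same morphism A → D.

1) trace f;g:
  0 f=>2 g=>4
  1 f=>1 g=>3
  2 f=>0 g=>3
  3 f=>2 g=>4
  4 f=>0 g=>3
  composite₁ = ⟨4, 3, 3, 4, 3⟩
2) trace h;k:
  0 h=>3 k=>4
  1 h=>4 k=>3
  2 h=>4 k=>3
  3 h=>0 k=>4
  4 h=>2 k=>3
  composite₂ = ⟨4, 3, 3, 4, 3⟩
Equal? YES — commutes

Answer: COMMUTES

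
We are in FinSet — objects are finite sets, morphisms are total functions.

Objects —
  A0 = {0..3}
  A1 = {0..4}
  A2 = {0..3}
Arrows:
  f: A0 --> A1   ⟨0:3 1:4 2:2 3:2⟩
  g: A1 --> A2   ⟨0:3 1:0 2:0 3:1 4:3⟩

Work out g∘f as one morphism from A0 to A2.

Answer: ⟨0:1 1:3 2:0 3:0⟩

Work:
  0 f-->3 g-->1
  1 f-->4 g-->3
  2 f-->2 g-->0
  3 f-->2 g-->0
composite: ⟨0:1 1:3 2:0 3:0⟩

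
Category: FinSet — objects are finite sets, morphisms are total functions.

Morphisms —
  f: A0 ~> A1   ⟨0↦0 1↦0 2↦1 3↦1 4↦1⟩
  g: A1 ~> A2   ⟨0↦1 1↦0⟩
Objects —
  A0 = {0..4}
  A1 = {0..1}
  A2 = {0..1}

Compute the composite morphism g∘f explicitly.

  0 f~>0 g~>1
  1 f~>0 g~>1
  2 f~>1 g~>0
  3 f~>1 g~>0
  4 f~>1 g~>0
result: ⟨0↦1 1↦1 2↦0 3↦0 4↦0⟩

Answer: ⟨0↦1 1↦1 2↦0 3↦0 4↦0⟩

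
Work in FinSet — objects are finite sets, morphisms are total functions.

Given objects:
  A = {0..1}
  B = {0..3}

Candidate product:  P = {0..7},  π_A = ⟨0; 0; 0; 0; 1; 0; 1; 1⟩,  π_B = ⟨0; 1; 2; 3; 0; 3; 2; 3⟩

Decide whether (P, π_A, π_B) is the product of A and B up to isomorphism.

Answer: NOT A VALID PRODUCT — duplicate pair at indices 3,5

Trace:
|A|·|B| = 2·4 = 8;  |P| = 8
Check the pairing map k ↦ (π_A(k), π_B(k)):
  0 ↦ (0,0)
  1 ↦ (0,1)
  2 ↦ (0,2)
  3 ↦ (0,3)
  4 ↦ (1,0)
  5 ↦ (0,3)  ✗ repeats pair of k=3
  6 ↦ (1,2)
  7 ↦ (1,3)
distinct pairs in image: 7 / 8 needed
  → (0,3) hit at k=3 and k=5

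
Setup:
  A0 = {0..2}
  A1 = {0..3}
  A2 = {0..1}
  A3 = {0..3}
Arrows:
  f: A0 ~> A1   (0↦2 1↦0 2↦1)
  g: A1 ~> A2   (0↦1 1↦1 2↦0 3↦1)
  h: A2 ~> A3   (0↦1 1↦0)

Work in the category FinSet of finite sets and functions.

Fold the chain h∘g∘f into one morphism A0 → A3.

  0 f~>2 g~>0 h~>1
  1 f~>0 g~>1 h~>0
  2 f~>1 g~>1 h~>0
result: (0↦1 1↦0 2↦0)

Answer: (0↦1 1↦0 2↦0)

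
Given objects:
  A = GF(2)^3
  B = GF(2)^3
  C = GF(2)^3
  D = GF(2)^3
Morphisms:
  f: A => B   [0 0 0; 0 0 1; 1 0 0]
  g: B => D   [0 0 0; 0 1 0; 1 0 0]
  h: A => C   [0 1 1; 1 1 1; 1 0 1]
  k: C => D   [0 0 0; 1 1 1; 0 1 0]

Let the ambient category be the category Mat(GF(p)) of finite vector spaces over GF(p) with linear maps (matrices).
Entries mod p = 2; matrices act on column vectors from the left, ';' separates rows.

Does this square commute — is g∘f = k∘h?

Answer: DOES NOT COMMUTE

Derivation:
Path 1 = f;g:
  e0=⟨1,0,0⟩ f=>⟨0,0,1⟩ g=>⟨0,0,0⟩
  e1=⟨0,1,0⟩ f=>⟨0,0,0⟩ g=>⟨0,0,0⟩
  e2=⟨0,0,1⟩ f=>⟨0,1,0⟩ g=>⟨0,1,0⟩
  ⟦path⟧₁ = [0 0 0; 0 0 1; 0 0 0]
Path 2 = h;k:
  e0=⟨1,0,0⟩ h=>⟨0,1,1⟩ k=>⟨0,0,1⟩
  e1=⟨0,1,0⟩ h=>⟨1,1,0⟩ k=>⟨0,0,1⟩
  e2=⟨0,0,1⟩ h=>⟨1,1,1⟩ k=>⟨0,1,1⟩
  ⟦path⟧₂ = [0 0 0; 0 0 1; 1 1 1]
Equal? NO — does not commute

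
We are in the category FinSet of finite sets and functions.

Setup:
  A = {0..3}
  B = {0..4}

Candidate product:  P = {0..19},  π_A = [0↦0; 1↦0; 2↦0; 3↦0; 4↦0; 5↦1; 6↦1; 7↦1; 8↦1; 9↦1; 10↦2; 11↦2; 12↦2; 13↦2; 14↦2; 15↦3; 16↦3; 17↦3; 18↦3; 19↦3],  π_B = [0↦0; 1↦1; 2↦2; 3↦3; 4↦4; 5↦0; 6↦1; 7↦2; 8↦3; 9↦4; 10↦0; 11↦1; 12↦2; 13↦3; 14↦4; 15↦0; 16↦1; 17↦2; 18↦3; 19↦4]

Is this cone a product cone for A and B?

|A|·|B| = 4·5 = 20;  |P| = 20
Check the pairing map k ↦ (π_A(k), π_B(k)):
  0 ↦ (0,0)
  1 ↦ (0,1)
  2 ↦ (0,2)
  3 ↦ (0,3)
  4 ↦ (0,4)
  5 ↦ (1,0)
  6 ↦ (1,1)
  7 ↦ (1,2)
  8 ↦ (1,3)
  9 ↦ (1,4)
  10 ↦ (2,0)
  11 ↦ (2,1)
  12 ↦ (2,2)
  13 ↦ (2,3)
  14 ↦ (2,4)
  15 ↦ (3,0)
  16 ↦ (3,1)
  17 ↦ (3,2)
  18 ↦ (3,3)
  19 ↦ (3,4)
distinct pairs in image: 20 / 20 needed
  → bijection onto A×B; projections well-typed.

Answer: VALID PRODUCT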